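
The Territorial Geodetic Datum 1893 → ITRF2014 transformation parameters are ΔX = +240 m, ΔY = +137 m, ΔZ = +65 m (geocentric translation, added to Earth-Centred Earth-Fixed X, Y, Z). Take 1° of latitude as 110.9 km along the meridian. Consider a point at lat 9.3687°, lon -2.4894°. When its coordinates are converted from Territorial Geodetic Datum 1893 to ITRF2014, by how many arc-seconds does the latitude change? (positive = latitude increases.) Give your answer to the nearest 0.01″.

sin φ = 0.162787, cos φ = 0.986661, sin λ = -0.043435, cos λ = 0.999056.
North component: ΔN = −sin φ cos λ·ΔX − sin φ sin λ·ΔY + cos φ·ΔZ = −(0.162787)(0.999056)(240) − (0.162787)(-0.043435)(137) + (0.986661)(65) = 26.07 m.
1° of latitude spans 110900 m, so Δφ = 26.07 / 110900 × 3600 = 0.846″.

Δφ = 0.85″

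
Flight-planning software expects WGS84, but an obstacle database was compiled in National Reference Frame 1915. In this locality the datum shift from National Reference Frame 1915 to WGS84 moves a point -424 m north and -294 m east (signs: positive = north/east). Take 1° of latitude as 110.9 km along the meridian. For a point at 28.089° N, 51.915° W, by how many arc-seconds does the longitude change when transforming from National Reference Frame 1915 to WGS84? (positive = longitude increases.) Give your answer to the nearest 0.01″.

At latitude 28.089°, cos φ = 0.882217.
1° of longitude at this latitude = 110.9 × cos φ = 97.84 km, so Δλ = -294.0 / 97837.9 = -0.0030050° = -10.818″.

Δλ = -10.82″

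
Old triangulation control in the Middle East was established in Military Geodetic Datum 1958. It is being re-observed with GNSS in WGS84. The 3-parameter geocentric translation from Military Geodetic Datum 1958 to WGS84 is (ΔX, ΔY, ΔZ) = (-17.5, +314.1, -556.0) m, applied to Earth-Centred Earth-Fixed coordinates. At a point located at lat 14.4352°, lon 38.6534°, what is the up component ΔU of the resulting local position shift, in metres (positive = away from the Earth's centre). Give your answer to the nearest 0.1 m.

The local up (radial) axis is (cos φ cos λ, cos φ sin λ, sin φ), giving ΔU = -13.235 + 189.996 − 138.602 = 38.16 m.

ΔU = 38.2 m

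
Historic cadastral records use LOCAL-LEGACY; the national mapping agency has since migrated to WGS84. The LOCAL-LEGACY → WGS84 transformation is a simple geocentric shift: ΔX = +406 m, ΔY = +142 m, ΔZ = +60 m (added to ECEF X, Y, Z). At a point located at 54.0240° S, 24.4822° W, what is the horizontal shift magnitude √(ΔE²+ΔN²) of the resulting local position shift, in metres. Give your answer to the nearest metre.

413 m

At φ = -54.0240°, λ = -24.4822°: sin φ = -0.809263, cos φ = 0.587446, sin λ = -0.414411, cos λ = 0.910090.
ΔE = −sin λ·ΔX + cos λ·ΔY = −(-0.414411)·(406) + (0.910090)·(142) = 297.48 m.
ΔN = −sin φ cos λ·ΔX − sin φ sin λ·ΔY + cos φ·ΔZ = −(-0.809263)(0.910090)(406) − (-0.809263)(-0.414411)(142) + (0.587446)(60) = 286.64 m.
Horizontal magnitude = √(ΔE² + ΔN²) = √(297.48² + 286.64²) = 413.11 m.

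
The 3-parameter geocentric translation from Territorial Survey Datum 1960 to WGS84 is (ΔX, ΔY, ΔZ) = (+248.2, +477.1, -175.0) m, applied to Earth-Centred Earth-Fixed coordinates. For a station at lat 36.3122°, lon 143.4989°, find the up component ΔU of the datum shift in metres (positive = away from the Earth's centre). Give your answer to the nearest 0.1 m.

The local up (radial) axis is (cos φ cos λ, cos φ sin λ, sin φ), giving ΔU = -160.769 + 228.685 − 103.632 = -35.72 m.

ΔU = -35.7 m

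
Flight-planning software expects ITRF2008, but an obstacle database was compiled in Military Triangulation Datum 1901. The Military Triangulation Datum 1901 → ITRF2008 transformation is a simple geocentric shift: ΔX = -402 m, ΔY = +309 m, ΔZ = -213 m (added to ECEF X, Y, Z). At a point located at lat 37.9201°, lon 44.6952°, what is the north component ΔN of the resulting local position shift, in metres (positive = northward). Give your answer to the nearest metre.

At φ = 37.9201°, λ = 44.6952°: sin φ = 0.614562, cos φ = 0.788869, sin λ = 0.703335, cos λ = 0.710858.
ΔN = −sin φ cos λ·ΔX − sin φ sin λ·ΔY + cos φ·ΔZ = −(0.614562)(0.710858)(-402) − (0.614562)(0.703335)(309) + (0.788869)(-213) = -125.97 m.

ΔN = -126 m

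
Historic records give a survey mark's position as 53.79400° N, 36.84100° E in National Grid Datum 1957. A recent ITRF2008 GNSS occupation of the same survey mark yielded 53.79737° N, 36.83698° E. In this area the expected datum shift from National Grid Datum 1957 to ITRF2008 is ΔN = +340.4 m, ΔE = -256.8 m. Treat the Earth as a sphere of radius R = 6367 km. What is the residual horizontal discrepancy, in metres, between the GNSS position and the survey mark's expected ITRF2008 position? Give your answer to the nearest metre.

35 m

Observed coordinate differences: Δφ = +0.00337°, Δλ = -0.00402°.
Converting to metres (1° lat = 111125 m, cos φ = 0.590690): observed ΔN = 374.5 m, observed ΔE = -263.9 m.
Subtracting the expected shift leaves a residual of 374.5 − (340.4) = 34.1 m north and -263.9 − (-256.8) = -7.1 m east.
Residual distance = √(34.1² + (-7.1)²) = 34.8 m.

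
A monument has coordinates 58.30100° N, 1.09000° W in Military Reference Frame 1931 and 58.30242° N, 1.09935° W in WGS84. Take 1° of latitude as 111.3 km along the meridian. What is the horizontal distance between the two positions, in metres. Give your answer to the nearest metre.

569 m

Δφ = 58.30242° − 58.30100° = +0.00142°; Δλ = -1.09935° − -1.09000° = -0.00935°.
ΔN = Δφ × 111300 = 158.0 m; ΔE = Δλ × 111300 × cos(58.30100°) = -0.00935 × 111300 × 0.525457 = -546.8 m.
Distance = √(ΔE² + ΔN²) = √((-546.8)² + 158.0²) = 569.2 m.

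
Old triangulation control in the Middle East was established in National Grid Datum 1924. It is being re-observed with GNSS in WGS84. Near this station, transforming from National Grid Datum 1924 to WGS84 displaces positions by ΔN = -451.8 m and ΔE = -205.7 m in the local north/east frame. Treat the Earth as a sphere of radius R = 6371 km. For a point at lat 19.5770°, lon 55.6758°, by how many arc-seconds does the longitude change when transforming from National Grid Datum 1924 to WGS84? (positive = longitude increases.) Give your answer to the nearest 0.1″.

Δλ = -7.1″

At latitude 19.5770°, cos φ = 0.942192.
One radian of longitude at latitude φ spans R cos φ, so Δλ = ΔE / (R cos φ) = -205.7 / (6371000 × 0.942192) = -3.4268e-05 rad = -7.068″.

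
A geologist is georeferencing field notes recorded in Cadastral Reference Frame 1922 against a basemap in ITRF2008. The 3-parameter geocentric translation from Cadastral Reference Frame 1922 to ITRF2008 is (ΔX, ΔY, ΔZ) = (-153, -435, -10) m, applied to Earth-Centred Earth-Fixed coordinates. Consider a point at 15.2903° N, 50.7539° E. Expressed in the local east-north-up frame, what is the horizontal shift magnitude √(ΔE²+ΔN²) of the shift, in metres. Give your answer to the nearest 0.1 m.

At φ = 15.2903°, λ = 50.7539°: sin φ = 0.263710, cos φ = 0.964602, sin λ = 0.774436, cos λ = 0.632653.
ΔE = −sin λ·ΔX + cos λ·ΔY = −(0.774436)·(-153) + (0.632653)·(-435) = -156.72 m.
ΔN = −sin φ cos λ·ΔX − sin φ sin λ·ΔY + cos φ·ΔZ = −(0.263710)(0.632653)(-153) − (0.263710)(0.774436)(-435) + (0.964602)(-10) = 104.72 m.
Horizontal magnitude = √(ΔE² + ΔN²) = √((-156.72)² + 104.72²) = 188.48 m.

188.5 m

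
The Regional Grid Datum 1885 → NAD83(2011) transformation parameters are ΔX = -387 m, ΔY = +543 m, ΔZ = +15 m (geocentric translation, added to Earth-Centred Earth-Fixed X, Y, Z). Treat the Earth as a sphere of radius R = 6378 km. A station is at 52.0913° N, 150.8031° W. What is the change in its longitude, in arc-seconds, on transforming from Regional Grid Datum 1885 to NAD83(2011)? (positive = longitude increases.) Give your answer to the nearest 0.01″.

sin φ = 0.788991, cos φ = 0.614405, sin λ = -0.487812, cos λ = -0.872948.
East component: ΔE = −sin λ·ΔX + cos λ·ΔY = −(-0.487812)(-387) + (-0.872948)(543) = -662.79 m.
1° of latitude spans πR/180 = 111317 m; at latitude φ, 1° of longitude spans that × cos φ = 68393.8 m, so Δλ = -662.79 / 68393.8 × 3600 = -34.887″.

Δλ = -34.89″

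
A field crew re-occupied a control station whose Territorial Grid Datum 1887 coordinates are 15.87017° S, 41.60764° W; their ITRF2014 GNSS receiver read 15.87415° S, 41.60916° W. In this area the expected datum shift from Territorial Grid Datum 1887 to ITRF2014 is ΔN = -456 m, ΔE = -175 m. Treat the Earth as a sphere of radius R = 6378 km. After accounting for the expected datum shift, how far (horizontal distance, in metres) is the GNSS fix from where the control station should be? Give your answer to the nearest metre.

18 m

Observed coordinate differences: Δφ = -0.00398°, Δλ = -0.00152°.
Converting to metres (1° lat = 111317 m, cos φ = 0.961884): observed ΔN = -443.0 m, observed ΔE = -162.8 m.
Subtracting the expected shift leaves a residual of -443.0 − (-456) = 13.0 m north and -162.8 − (-175) = 12.2 m east.
Residual distance = √(13.0² + 12.2²) = 17.8 m.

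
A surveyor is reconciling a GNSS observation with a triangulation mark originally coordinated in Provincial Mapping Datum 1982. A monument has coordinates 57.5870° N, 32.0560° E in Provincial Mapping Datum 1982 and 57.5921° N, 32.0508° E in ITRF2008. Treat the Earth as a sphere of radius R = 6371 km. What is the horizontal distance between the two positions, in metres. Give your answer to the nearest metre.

646 m

Δφ = 57.5921° − 57.5870° = +0.0051°; Δλ = 32.0508° − 32.0560° = -0.0052°.
1° along a meridian = πR/180 = 111195 m.
ΔN = Δφ × 111195 = 567.1 m; ΔE = Δλ × 111195 × cos(57.5870°) = -0.0052 × 111195 × 0.536018 = -309.9 m.
Distance = √(ΔE² + ΔN²) = √((-309.9)² + 567.1²) = 646.3 m.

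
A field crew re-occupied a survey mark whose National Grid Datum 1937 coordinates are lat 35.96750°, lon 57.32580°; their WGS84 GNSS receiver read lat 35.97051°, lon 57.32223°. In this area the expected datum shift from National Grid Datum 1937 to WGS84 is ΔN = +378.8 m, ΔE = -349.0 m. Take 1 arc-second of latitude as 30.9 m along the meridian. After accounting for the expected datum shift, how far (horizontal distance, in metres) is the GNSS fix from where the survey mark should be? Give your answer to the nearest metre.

Observed coordinate differences: Δφ = +0.00301°, Δλ = -0.00357°.
Converting to metres (1° lat = 111240 m, cos φ = 0.809350): observed ΔN = 334.8 m, observed ΔE = -321.4 m.
Subtracting the expected shift leaves a residual of 334.8 − (378.8) = -44.0 m north and -321.4 − (-349.0) = 27.6 m east.
Residual distance = √((-44.0)² + 27.6²) = 51.9 m.

52 m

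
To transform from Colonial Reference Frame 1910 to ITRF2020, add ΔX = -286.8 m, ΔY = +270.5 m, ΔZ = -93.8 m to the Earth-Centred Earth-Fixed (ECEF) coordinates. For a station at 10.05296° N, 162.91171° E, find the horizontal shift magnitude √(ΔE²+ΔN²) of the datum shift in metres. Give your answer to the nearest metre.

At φ = 10.05296°, λ = 162.91171°: sin φ = 0.174558, cos φ = 0.984647, sin λ = 0.293845, cos λ = -0.955853.
ΔE = −sin λ·ΔX + cos λ·ΔY = −(0.293845)·(-286.8) + (-0.955853)·(270.5) = -174.28 m.
ΔN = −sin φ cos λ·ΔX − sin φ sin λ·ΔY + cos φ·ΔZ = −(0.174558)(-0.955853)(-286.8) − (0.174558)(0.293845)(270.5) + (0.984647)(-93.8) = -154.09 m.
Horizontal magnitude = √(ΔE² + ΔN²) = √((-174.28)² + (-154.09)²) = 232.63 m.

233 m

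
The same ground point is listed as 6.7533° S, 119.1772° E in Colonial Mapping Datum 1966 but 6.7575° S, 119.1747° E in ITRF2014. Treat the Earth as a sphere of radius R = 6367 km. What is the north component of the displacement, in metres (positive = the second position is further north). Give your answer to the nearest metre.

Δφ = -6.7575° − -6.7533° = -0.0042°; Δλ = 119.1747° − 119.1772° = -0.0025°.
1° along a meridian = πR/180 = 111125 m.
ΔN = Δφ × 111125 = -466.7 m; ΔE = Δλ × 111125 × cos(-6.7533°) = -0.0025 × 111125 × 0.993062 = -275.9 m.

ΔN = -467 m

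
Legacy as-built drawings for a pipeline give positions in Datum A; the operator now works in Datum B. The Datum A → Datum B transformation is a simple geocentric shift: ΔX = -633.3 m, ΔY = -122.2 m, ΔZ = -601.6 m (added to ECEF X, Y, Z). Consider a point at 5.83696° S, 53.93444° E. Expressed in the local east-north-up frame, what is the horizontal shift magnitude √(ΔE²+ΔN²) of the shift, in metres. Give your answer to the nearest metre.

At φ = -5.83696°, λ = 53.93444°: sin φ = -0.101698, cos φ = 0.994815, sin λ = 0.808344, cos λ = 0.588711.
ΔE = −sin λ·ΔX + cos λ·ΔY = −(0.808344)·(-633.3) + (0.588711)·(-122.2) = 439.98 m.
ΔN = −sin φ cos λ·ΔX − sin φ sin λ·ΔY + cos φ·ΔZ = −(-0.101698)(0.588711)(-633.3) − (-0.101698)(0.808344)(-122.2) + (0.994815)(-601.6) = -646.44 m.
Horizontal magnitude = √(ΔE² + ΔN²) = √(439.98² + (-646.44)²) = 781.97 m.

782 m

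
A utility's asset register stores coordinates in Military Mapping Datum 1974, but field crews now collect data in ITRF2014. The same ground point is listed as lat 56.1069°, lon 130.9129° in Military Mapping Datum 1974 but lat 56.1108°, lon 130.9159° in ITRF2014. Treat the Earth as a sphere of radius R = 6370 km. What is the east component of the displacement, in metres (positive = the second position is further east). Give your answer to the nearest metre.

Δφ = 56.1108° − 56.1069° = +0.0039°; Δλ = 130.9159° − 130.9129° = +0.0030°.
1° along a meridian = πR/180 = 111177 m.
ΔN = Δφ × 111177 = 433.6 m; ΔE = Δλ × 111177 × cos(56.1069°) = +0.0030 × 111177 × 0.557645 = 186.0 m.

ΔE = 186 m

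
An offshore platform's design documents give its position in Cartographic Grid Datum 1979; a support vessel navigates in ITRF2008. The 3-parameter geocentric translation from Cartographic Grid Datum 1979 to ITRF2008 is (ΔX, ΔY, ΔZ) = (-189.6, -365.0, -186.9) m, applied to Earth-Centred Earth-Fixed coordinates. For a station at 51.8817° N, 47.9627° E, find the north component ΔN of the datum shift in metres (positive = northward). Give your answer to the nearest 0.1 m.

ΔN = 197.8 m

At φ = 51.8817°, λ = 47.9627°: sin φ = 0.786738, cos φ = 0.617287, sin λ = 0.742709, cos λ = 0.669614.
ΔN = −sin φ cos λ·ΔX − sin φ sin λ·ΔY + cos φ·ΔZ = −(0.786738)(0.669614)(-189.6) − (0.786738)(0.742709)(-365.0) + (0.617287)(-186.9) = 197.79 m.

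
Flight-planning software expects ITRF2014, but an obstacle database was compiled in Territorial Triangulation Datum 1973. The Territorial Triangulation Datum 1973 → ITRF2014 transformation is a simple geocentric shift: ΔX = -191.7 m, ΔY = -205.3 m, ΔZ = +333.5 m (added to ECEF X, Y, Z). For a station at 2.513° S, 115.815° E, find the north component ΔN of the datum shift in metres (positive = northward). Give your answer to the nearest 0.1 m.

ΔN = 328.7 m

At φ = -2.513°, λ = 115.815°: sin φ = -0.043846, cos φ = 0.999038, sin λ = 0.900205, cos λ = -0.435467.
ΔN = −sin φ cos λ·ΔX − sin φ sin λ·ΔY + cos φ·ΔZ = −(-0.043846)(-0.435467)(-191.7) − (-0.043846)(0.900205)(-205.3) + (0.999038)(333.5) = 328.74 m.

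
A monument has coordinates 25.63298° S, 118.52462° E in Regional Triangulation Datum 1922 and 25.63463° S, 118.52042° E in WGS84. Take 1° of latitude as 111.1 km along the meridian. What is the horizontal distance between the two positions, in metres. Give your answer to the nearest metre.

459 m

Δφ = -25.63463° − -25.63298° = -0.00165°; Δλ = 118.52042° − 118.52462° = -0.00420°.
ΔN = Δφ × 111100 = -183.3 m; ΔE = Δλ × 111100 × cos(-25.63298°) = -0.00420 × 111100 × 0.901584 = -420.7 m.
Distance = √(ΔE² + ΔN²) = √((-420.7)² + (-183.3)²) = 458.9 m.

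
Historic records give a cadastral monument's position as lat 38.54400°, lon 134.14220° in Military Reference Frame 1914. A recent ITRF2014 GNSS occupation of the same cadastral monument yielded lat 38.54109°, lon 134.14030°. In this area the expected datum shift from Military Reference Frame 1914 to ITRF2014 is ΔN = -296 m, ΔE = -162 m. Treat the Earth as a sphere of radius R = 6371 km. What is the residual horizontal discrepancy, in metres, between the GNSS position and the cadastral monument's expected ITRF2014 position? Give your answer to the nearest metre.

28 m

Observed coordinate differences: Δφ = -0.00291°, Δλ = -0.00190°.
Converting to metres (1° lat = 111195 m, cos φ = 0.782130): observed ΔN = -323.6 m, observed ΔE = -165.2 m.
Subtracting the expected shift leaves a residual of -323.6 − (-296) = -27.6 m north and -165.2 − (-162) = -3.2 m east.
Residual distance = √((-27.6)² + (-3.2)²) = 27.8 m.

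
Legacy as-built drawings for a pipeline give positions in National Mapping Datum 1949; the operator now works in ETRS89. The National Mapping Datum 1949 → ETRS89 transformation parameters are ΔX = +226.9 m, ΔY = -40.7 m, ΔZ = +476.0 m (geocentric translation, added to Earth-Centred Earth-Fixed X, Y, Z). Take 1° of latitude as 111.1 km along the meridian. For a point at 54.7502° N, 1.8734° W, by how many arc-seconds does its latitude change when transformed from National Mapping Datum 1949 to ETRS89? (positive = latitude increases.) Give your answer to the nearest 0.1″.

sin φ = 0.816644, cos φ = 0.577142, sin λ = -0.032691, cos λ = 0.999466.
North component: ΔN = −sin φ cos λ·ΔX − sin φ sin λ·ΔY + cos φ·ΔZ = −(0.816644)(0.999466)(226.9) − (0.816644)(-0.032691)(-40.7) + (0.577142)(476.0) = 88.44 m.
1° of latitude spans 111100 m, so Δφ = 88.44 / 111100 × 3600 = 2.866″.

Δφ = 2.9″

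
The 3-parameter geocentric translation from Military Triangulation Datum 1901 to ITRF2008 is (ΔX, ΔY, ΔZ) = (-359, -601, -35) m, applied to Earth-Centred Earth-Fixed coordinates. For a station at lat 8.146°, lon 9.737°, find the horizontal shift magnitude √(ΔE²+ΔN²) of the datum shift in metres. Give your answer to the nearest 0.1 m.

The local east axis at (φ, λ) is (−sin λ, cos λ, 0), so ΔE = −sin(9.737°)·(-359) + cos(9.737°)·(-601) = -531.63 m.
The local north axis is (−sin φ cos λ, −sin φ sin λ, cos φ), giving ΔN = 50.136 + 14.403 − 34.647 = 29.89 m.
Horizontal magnitude = √(ΔE² + ΔN²) = √((-531.63)² + 29.89²) = 532.47 m.

532.5 m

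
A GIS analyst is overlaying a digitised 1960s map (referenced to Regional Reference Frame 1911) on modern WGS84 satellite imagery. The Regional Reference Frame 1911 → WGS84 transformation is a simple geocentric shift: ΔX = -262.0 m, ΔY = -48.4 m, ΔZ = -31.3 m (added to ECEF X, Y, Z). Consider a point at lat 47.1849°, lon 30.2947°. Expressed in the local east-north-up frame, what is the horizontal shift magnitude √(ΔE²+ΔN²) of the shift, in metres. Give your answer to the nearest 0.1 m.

186.0 m

At φ = 47.1849°, λ = 30.2947°: sin φ = 0.733551, cos φ = 0.679635, sin λ = 0.504448, cos λ = 0.863442.
ΔE = −sin λ·ΔX + cos λ·ΔY = −(0.504448)·(-262.0) + (0.863442)·(-48.4) = 90.37 m.
ΔN = −sin φ cos λ·ΔX − sin φ sin λ·ΔY + cos φ·ΔZ = −(0.733551)(0.863442)(-262.0) − (0.733551)(0.504448)(-48.4) + (0.679635)(-31.3) = 162.58 m.
Horizontal magnitude = √(ΔE² + ΔN²) = √(90.37² + 162.58²) = 186.01 m.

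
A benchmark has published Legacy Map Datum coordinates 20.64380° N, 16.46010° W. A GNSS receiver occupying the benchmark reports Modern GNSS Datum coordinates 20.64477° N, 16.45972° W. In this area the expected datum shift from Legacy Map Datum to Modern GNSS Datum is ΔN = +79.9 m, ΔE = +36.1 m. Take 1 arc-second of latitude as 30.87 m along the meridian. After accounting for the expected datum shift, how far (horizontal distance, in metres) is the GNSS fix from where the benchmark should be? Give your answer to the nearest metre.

Observed coordinate differences: Δφ = +0.00097°, Δλ = +0.00038°.
Converting to metres (1° lat = 111132 m, cos φ = 0.935790): observed ΔN = 107.8 m, observed ΔE = 39.5 m.
Subtracting the expected shift leaves a residual of 107.8 − (79.9) = 27.9 m north and 39.5 − (36.1) = 3.4 m east.
Residual distance = √(27.9² + 3.4²) = 28.1 m.

28 m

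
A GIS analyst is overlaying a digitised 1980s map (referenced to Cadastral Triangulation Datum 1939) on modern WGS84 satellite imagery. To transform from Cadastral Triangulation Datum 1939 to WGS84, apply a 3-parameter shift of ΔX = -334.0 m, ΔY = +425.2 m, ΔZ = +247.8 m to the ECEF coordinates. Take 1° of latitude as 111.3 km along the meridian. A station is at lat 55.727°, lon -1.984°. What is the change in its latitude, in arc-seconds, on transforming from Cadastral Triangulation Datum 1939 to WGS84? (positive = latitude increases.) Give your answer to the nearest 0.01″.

sin φ = 0.826364, cos φ = 0.563137, sin λ = -0.034620, cos λ = 0.999401.
North component: ΔN = −sin φ cos λ·ΔX − sin φ sin λ·ΔY + cos φ·ΔZ = −(0.826364)(0.999401)(-334.0) − (0.826364)(-0.034620)(425.2) + (0.563137)(247.8) = 427.55 m.
1° of latitude spans 111300 m, so Δφ = 427.55 / 111300 × 3600 = 13.829″.

Δφ = 13.83″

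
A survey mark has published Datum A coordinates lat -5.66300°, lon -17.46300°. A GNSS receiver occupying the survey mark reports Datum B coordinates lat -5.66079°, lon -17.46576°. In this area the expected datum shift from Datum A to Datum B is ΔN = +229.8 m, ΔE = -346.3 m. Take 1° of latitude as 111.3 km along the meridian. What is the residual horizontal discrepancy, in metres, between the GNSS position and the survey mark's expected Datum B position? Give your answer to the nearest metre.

Observed coordinate differences: Δφ = +0.00221°, Δλ = -0.00276°.
Converting to metres (1° lat = 111300 m, cos φ = 0.995120): observed ΔN = 246.0 m, observed ΔE = -305.7 m.
Subtracting the expected shift leaves a residual of 246.0 − (229.8) = 16.2 m north and -305.7 − (-346.3) = 40.6 m east.
Residual distance = √(16.2² + 40.6²) = 43.7 m.

44 m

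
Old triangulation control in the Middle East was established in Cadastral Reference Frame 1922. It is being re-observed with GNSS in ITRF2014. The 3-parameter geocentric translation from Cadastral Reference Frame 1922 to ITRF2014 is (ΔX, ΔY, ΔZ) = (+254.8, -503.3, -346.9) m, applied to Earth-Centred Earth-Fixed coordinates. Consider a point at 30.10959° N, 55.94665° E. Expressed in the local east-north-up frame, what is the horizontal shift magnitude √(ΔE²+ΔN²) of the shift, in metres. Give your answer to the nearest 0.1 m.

519.0 m

The local east axis at (φ, λ) is (−sin λ, cos λ, 0), so ΔE = −sin(55.94665°)·254.8 + cos(55.94665°)·(-503.3) = -492.94 m.
The local north axis is (−sin φ cos λ, −sin φ sin λ, cos φ), giving ΔN = -71.576 + 209.187 − 300.092 = -162.48 m.
Horizontal magnitude = √(ΔE² + ΔN²) = √((-492.94)² + (-162.48)²) = 519.02 m.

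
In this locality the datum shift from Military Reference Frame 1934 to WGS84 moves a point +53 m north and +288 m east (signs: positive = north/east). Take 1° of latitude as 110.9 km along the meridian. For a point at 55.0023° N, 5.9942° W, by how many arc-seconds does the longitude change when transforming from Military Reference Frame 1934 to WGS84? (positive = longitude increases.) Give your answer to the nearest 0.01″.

At latitude 55.0023°, cos φ = 0.573544.
1° of longitude at this latitude = 110.9 × cos φ = 63.61 km, so Δλ = 288.0 / 63606.0 = 0.0045279° = 16.300″.

Δλ = 16.30″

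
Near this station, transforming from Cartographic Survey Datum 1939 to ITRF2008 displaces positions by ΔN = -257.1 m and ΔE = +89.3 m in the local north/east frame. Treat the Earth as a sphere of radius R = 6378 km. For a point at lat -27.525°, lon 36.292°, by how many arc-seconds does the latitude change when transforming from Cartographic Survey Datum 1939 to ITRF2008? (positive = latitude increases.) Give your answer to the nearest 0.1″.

Δφ = -8.3″

On a sphere of radius R, 1 rad of latitude = R, so Δφ = ΔN / R = -257.1 / 6378000 = -4.0310e-05 rad = -8.315″.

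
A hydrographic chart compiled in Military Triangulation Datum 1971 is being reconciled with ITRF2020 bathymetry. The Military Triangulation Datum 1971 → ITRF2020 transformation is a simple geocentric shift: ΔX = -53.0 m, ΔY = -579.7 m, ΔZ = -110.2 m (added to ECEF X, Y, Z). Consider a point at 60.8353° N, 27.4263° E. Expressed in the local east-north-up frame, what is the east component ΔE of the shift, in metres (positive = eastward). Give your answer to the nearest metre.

ΔE = -490 m

The local east axis at (φ, λ) is (−sin λ, cos λ, 0), so ΔE = −sin(27.4263°)·(-53.0) + cos(27.4263°)·(-579.7) = -490.13 m.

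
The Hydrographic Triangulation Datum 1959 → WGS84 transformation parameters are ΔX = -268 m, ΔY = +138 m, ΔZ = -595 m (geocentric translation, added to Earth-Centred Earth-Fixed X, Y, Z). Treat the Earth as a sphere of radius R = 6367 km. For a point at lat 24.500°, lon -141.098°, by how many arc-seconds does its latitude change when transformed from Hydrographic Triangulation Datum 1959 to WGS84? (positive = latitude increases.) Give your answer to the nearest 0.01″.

sin φ = 0.414693, cos φ = 0.909961, sin λ = -0.627990, cos λ = -0.778221.
North component: ΔN = −sin φ cos λ·ΔX − sin φ sin λ·ΔY + cos φ·ΔZ = −(0.414693)(-0.778221)(-268) − (0.414693)(-0.627990)(138) + (0.909961)(-595) = -591.98 m.
1° of latitude spans πR/180 = 111125 m, so Δφ = -591.98 / 111125 × 3600 = -19.178″.

Δφ = -19.18″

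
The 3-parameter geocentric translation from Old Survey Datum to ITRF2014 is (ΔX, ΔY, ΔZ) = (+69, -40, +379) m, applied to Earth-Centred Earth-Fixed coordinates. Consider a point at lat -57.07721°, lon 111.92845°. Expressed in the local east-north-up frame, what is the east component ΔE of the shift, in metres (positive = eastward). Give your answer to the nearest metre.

The local east axis at (φ, λ) is (−sin λ, cos λ, 0), so ΔE = −sin(111.92845°)·69 + cos(111.92845°)·(-40) = -49.07 m.

ΔE = -49 m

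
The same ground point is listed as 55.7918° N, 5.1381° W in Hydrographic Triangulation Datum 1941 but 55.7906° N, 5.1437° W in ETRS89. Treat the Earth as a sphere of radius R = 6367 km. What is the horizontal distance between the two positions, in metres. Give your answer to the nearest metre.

Δφ = 55.7906° − 55.7918° = -0.0012°; Δλ = -5.1437° − -5.1381° = -0.0056°.
1° along a meridian = πR/180 = 111125 m.
ΔN = Δφ × 111125 = -133.4 m; ΔE = Δλ × 111125 × cos(55.7918°) = -0.0056 × 111125 × 0.562202 = -349.9 m.
Distance = √(ΔE² + ΔN²) = √((-349.9)² + (-133.4)²) = 374.4 m.

374 m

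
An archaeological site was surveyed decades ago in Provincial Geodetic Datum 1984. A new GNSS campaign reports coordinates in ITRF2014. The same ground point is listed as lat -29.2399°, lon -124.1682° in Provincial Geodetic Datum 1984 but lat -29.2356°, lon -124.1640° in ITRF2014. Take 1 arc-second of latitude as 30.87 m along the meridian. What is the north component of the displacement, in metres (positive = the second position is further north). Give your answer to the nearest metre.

Δφ = -29.2356° − -29.2399° = +0.0043°; Δλ = -124.1640° − -124.1682° = +0.0042°.
1° of latitude = 3600 × 30.87 = 111132 m.
ΔN = Δφ × 111132 = 477.9 m; ΔE = Δλ × 111132 × cos(-29.2399°) = +0.0042 × 111132 × 0.872582 = 407.3 m.

ΔN = 478 m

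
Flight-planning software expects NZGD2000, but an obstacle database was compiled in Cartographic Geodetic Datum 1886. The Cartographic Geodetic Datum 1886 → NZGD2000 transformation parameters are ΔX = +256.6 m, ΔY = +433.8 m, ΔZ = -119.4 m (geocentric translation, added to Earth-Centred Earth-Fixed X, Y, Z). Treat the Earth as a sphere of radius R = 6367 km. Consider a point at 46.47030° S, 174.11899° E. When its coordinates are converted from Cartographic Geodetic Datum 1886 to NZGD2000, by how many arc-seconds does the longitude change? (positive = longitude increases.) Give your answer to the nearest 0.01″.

Δλ = -21.53″

sin φ = -0.725017, cos φ = 0.688730, sin λ = 0.102463, cos λ = -0.994737.
East component: ΔE = −sin λ·ΔX + cos λ·ΔY = −(0.102463)(256.6) + (-0.994737)(433.8) = -457.81 m.
1° of latitude spans πR/180 = 111125 m; at latitude φ, 1° of longitude spans that × cos φ = 76535.3 m, so Δλ = -457.81 / 76535.3 × 3600 = -21.534″.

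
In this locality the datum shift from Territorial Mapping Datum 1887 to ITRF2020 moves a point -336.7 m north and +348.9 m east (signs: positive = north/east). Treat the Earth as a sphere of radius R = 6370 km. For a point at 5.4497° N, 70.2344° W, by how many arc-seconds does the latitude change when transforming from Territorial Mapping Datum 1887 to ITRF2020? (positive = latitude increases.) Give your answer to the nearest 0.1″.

On a sphere of radius R, 1 rad of latitude = R, so Δφ = ΔN / R = -336.7 / 6370000 = -5.2857e-05 rad = -10.903″.

Δφ = -10.9″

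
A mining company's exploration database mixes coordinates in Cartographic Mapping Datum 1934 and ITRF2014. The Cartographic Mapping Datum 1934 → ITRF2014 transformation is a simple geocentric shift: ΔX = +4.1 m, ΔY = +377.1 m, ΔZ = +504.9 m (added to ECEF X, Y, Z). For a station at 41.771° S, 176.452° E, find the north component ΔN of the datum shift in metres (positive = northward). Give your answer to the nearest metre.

At φ = -41.771°, λ = 176.452°: sin φ = -0.666155, cos φ = 0.745813, sin λ = 0.061885, cos λ = -0.998083.
ΔN = −sin φ cos λ·ΔX − sin φ sin λ·ΔY + cos φ·ΔZ = −(-0.666155)(-0.998083)(4.1) − (-0.666155)(0.061885)(377.1) + (0.745813)(504.9) = 389.38 m.

ΔN = 389 m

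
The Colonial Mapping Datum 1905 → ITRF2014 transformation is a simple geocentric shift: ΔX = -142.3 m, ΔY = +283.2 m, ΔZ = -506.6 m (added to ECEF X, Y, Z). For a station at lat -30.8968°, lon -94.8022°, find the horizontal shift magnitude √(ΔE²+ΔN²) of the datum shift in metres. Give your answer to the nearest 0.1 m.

596.9 m

At φ = -30.8968°, λ = -94.8022°: sin φ = -0.513493, cos φ = 0.858094, sin λ = -0.996490, cos λ = -0.083716.
ΔE = −sin λ·ΔX + cos λ·ΔY = −(-0.996490)·(-142.3) + (-0.083716)·(283.2) = -165.51 m.
ΔN = −sin φ cos λ·ΔX − sin φ sin λ·ΔY + cos φ·ΔZ = −(-0.513493)(-0.083716)(-142.3) − (-0.513493)(-0.996490)(283.2) + (0.858094)(-506.6) = -573.50 m.
Horizontal magnitude = √(ΔE² + ΔN²) = √((-165.51)² + (-573.50)²) = 596.91 m.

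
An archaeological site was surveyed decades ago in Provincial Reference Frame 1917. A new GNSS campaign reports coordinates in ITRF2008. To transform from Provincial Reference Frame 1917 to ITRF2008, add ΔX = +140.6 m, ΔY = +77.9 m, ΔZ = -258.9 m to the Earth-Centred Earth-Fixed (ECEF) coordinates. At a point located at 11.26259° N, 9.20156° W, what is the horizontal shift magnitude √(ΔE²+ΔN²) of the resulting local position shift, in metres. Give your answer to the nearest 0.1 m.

The local east axis at (φ, λ) is (−sin λ, cos λ, 0), so ΔE = −sin(-9.20156°)·140.6 + cos(-9.20156°)·77.9 = 99.38 m.
The local north axis is (−sin φ cos λ, −sin φ sin λ, cos φ), giving ΔN = -27.107 + 2.433 − 253.914 = -278.59 m.
Horizontal magnitude = √(ΔE² + ΔN²) = √(99.38² + (-278.59)²) = 295.78 m.

295.8 m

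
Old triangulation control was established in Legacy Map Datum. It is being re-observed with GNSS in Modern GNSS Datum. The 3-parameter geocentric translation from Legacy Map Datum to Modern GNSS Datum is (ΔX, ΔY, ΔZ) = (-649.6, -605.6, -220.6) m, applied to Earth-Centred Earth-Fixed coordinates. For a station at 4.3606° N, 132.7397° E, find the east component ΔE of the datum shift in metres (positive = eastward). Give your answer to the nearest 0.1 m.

ΔE = 888.1 m

At φ = 4.3606°, λ = 132.7397°: sin φ = 0.076033, cos φ = 0.997105, sin λ = 0.734445, cos λ = -0.678669.
ΔE = −sin λ·ΔX + cos λ·ΔY = −(0.734445)·(-649.6) + (-0.678669)·(-605.6) = 888.10 m.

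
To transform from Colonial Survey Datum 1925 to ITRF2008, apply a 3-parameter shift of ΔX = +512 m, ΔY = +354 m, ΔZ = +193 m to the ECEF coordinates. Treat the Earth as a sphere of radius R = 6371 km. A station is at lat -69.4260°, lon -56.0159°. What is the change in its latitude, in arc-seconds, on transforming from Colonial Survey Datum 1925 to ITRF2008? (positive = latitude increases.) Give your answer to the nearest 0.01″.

sin φ = -0.936219, cos φ = 0.351417, sin λ = -0.829193, cos λ = 0.558963.
North component: ΔN = −sin φ cos λ·ΔX − sin φ sin λ·ΔY + cos φ·ΔZ = −(-0.936219)(0.558963)(512) − (-0.936219)(-0.829193)(354) + (0.351417)(193) = 60.95 m.
1° of latitude spans πR/180 = 111195 m, so Δφ = 60.95 / 111195 × 3600 = 1.973″.

Δφ = 1.97″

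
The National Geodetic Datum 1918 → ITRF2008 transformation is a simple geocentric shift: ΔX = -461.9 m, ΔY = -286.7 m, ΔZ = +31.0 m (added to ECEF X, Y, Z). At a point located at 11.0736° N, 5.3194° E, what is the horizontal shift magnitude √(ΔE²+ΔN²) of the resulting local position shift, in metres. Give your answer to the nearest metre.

The local east axis at (φ, λ) is (−sin λ, cos λ, 0), so ΔE = −sin(5.3194°)·(-461.9) + cos(5.3194°)·(-286.7) = -242.64 m.
The local north axis is (−sin φ cos λ, −sin φ sin λ, cos φ), giving ΔN = 88.335 + 5.105 + 30.423 = 123.86 m.
Horizontal magnitude = √(ΔE² + ΔN²) = √((-242.64)² + 123.86²) = 272.43 m.

272 m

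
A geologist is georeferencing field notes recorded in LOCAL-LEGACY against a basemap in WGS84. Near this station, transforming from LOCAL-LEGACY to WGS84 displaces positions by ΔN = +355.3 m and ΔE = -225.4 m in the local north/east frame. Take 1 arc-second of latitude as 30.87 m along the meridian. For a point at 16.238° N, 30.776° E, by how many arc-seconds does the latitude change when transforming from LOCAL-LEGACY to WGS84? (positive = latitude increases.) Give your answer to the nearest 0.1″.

1″ of latitude = 30.87 m, so Δφ = 355.3 / 30.87 = 11.510″.

Δφ = 11.5″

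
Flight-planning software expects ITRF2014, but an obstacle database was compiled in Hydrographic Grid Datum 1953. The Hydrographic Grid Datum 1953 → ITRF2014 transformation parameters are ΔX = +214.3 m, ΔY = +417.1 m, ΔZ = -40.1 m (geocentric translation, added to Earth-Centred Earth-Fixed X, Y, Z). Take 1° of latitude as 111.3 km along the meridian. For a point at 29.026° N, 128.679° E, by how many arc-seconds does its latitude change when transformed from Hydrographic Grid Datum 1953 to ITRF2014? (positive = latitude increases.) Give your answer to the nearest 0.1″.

sin φ = 0.485206, cos φ = 0.874400, sin λ = 0.780660, cos λ = -0.624957.
North component: ΔN = −sin φ cos λ·ΔX − sin φ sin λ·ΔY + cos φ·ΔZ = −(0.485206)(-0.624957)(214.3) − (0.485206)(0.780660)(417.1) + (0.874400)(-40.1) = -128.07 m.
1° of latitude spans 111300 m, so Δφ = -128.07 / 111300 × 3600 = -4.142″.

Δφ = -4.1″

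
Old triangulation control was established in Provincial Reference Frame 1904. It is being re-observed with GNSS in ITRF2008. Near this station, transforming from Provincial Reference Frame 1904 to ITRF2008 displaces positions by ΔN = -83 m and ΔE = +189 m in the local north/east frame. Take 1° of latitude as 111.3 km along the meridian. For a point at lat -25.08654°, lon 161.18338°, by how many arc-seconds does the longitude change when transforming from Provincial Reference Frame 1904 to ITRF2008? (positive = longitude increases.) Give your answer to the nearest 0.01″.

Δλ = 6.75″

At latitude -25.08654°, cos φ = 0.905668.
1° of longitude at this latitude = 111.3 × cos φ = 100.80 km, so Δλ = 189.0 / 100800.9 = 0.0018750° = 6.750″.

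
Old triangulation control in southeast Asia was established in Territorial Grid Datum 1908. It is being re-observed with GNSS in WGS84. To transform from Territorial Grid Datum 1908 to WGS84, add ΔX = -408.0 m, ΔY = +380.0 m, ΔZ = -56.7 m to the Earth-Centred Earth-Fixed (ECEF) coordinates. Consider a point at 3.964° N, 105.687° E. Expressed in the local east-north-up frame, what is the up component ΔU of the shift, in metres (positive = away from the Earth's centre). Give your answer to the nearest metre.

The local up (radial) axis is (cos φ cos λ, cos φ sin λ, sin φ), giving ΔU = 110.052 + 364.971 − 3.920 = 471.10 m.

ΔU = 471 m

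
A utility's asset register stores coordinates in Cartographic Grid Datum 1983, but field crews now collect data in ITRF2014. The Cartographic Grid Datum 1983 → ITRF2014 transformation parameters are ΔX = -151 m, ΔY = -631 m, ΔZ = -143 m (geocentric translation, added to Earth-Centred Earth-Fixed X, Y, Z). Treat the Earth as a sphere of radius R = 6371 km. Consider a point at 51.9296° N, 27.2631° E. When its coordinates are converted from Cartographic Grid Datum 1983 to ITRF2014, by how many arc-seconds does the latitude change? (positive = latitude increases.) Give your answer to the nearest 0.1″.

Δφ = 7.9″

sin φ = 0.787254, cos φ = 0.616629, sin λ = 0.458077, cos λ = 0.888912.
North component: ΔN = −sin φ cos λ·ΔX − sin φ sin λ·ΔY + cos φ·ΔZ = −(0.787254)(0.888912)(-151) − (0.787254)(0.458077)(-631) + (0.616629)(-143) = 245.04 m.
1° of latitude spans πR/180 = 111195 m, so Δφ = 245.04 / 111195 × 3600 = 7.933″.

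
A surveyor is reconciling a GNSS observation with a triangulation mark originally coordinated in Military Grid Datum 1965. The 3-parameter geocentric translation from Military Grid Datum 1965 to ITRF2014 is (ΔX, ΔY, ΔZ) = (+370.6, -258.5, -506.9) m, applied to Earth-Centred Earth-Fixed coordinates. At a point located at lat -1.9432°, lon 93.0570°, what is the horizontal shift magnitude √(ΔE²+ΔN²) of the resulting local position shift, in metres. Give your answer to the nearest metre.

627 m

The local east axis at (φ, λ) is (−sin λ, cos λ, 0), so ΔE = −sin(93.0570°)·370.6 + cos(93.0570°)·(-258.5) = -356.29 m.
The local north axis is (−sin φ cos λ, −sin φ sin λ, cos φ), giving ΔN = -0.670 − 8.753 − 506.608 = -516.03 m.
Horizontal magnitude = √(ΔE² + ΔN²) = √((-356.29)² + (-516.03)²) = 627.08 m.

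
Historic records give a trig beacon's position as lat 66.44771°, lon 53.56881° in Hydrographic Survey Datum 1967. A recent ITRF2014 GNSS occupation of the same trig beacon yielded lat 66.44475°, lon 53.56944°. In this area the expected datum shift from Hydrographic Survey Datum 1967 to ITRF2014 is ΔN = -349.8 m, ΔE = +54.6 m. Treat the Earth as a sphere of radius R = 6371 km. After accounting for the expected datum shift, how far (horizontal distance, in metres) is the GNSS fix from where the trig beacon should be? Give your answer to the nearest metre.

34 m

Observed coordinate differences: Δφ = -0.00296°, Δλ = +0.00063°.
Converting to metres (1° lat = 111195 m, cos φ = 0.399586): observed ΔN = -329.1 m, observed ΔE = 28.0 m.
Subtracting the expected shift leaves a residual of -329.1 − (-349.8) = 20.7 m north and 28.0 − (54.6) = -26.6 m east.
Residual distance = √(20.7² + (-26.6)²) = 33.7 m.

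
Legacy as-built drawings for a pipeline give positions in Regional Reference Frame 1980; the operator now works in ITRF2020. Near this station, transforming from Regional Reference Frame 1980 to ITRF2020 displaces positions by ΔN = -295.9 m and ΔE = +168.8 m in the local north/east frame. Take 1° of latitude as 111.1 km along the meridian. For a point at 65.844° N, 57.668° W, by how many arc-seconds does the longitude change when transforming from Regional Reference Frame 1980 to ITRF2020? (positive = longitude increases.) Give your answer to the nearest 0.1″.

Δλ = 13.4″

At latitude 65.844°, cos φ = 0.409222.
1° of longitude at this latitude = 111.1 × cos φ = 45.46 km, so Δλ = 168.8 / 45464.6 = 0.0037128° = 13.366″.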